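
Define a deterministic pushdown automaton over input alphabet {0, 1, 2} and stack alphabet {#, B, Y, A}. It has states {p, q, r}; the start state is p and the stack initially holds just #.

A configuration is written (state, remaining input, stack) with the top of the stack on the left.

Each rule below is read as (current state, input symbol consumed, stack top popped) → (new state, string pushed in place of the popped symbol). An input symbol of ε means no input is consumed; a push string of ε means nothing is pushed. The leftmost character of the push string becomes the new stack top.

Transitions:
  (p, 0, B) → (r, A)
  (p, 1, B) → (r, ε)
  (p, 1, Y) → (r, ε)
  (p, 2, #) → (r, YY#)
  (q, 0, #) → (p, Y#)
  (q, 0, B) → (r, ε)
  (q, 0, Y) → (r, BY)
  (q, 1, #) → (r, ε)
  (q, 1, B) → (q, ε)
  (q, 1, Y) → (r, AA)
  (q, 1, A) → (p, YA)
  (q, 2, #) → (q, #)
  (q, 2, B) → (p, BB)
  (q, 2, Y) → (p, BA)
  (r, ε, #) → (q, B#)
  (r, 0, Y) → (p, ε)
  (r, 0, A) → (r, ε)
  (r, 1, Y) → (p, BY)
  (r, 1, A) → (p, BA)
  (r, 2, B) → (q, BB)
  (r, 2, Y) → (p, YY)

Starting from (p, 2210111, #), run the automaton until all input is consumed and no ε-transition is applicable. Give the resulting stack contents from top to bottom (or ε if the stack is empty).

ε

(p, 2210111, #)
  read 2, top #: go to r, push YY# → (r, 210111, YY#)
  read 2, top Y: go to p, push YY → (p, 10111, YYY#)
  read 1, top Y: go to r, push ε → (r, 0111, YY#)
  read 0, top Y: go to p, push ε → (p, 111, Y#)
  read 1, top Y: go to r, push ε → (r, 11, #)
  ε-move, top #: go to q, push B# → (q, 11, B#)
  read 1, top B: go to q, push ε → (q, 1, #)
  read 1, top #: go to r, push ε → (r, ε, ε)
All input consumed in state r with stack ε.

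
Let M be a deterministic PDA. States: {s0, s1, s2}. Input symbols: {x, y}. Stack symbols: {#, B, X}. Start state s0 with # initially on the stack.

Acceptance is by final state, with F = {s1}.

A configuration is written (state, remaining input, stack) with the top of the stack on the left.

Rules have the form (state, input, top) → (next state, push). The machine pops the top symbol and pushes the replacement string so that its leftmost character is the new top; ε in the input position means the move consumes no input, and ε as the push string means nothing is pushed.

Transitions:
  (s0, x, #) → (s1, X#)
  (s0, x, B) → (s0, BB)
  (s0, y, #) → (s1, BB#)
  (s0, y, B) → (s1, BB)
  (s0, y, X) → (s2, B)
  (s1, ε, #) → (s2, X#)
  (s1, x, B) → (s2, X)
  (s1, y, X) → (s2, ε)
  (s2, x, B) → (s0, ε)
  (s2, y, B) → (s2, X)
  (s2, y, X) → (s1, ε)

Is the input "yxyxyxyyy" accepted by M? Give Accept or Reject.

(s0, yxyxyxyyy, #) ⊢ (s1, xyxyxyyy, BB#) ⊢ (s2, yxyxyyy, XB#) ⊢ (s1, xyxyyy, B#) ⊢ (s2, yxyyy, X#) ⊢ (s1, xyyy, #) ⊢ (s2, xyyy, X#)
No transition applies at (s2, xyyy, X#); input not fully consumed.

Reject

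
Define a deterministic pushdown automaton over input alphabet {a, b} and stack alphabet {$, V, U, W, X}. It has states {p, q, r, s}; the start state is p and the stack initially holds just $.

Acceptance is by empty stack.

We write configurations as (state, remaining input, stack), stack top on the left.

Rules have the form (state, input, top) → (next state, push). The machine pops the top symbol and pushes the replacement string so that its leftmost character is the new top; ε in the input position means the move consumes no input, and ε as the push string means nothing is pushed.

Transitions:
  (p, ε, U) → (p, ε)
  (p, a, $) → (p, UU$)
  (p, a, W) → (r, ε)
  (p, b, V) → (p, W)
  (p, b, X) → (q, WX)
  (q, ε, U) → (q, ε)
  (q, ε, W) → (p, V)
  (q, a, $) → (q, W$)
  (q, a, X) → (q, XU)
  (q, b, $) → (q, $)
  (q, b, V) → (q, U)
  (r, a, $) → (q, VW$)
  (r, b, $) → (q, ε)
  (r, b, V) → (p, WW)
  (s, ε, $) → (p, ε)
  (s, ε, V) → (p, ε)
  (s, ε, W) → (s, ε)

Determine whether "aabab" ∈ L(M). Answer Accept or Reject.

Reject

(p, aabab, $)
  read a, top $: go to p, push UU$ → (p, abab, UU$)
  ε-move, top U: go to p, push ε → (p, abab, U$)
  ε-move, top U: go to p, push ε → (p, abab, $)
  read a, top $: go to p, push UU$ → (p, bab, UU$)
  ε-move, top U: go to p, push ε → (p, bab, U$)
  ε-move, top U: go to p, push ε → (p, bab, $)
No transition applies at (p, bab, $); input not fully consumed.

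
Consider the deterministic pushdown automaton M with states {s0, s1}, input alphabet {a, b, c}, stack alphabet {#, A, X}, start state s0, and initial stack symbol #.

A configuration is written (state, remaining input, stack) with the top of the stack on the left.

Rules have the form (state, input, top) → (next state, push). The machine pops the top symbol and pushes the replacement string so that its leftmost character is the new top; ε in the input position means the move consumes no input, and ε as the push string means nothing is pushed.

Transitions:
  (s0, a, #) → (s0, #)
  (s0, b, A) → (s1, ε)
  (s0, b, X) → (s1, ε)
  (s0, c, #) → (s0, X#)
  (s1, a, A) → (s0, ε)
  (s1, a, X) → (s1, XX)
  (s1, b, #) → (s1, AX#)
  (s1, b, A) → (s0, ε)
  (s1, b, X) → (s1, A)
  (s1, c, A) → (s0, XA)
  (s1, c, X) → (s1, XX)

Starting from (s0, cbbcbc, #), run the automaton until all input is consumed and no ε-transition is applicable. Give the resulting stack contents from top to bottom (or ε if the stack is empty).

(s0, cbbcbc, #)
  read c, top #: go to s0, push X# → (s0, bbcbc, X#)
  read b, top X: go to s1, push ε → (s1, bcbc, #)
  read b, top #: go to s1, push AX# → (s1, cbc, AX#)
  read c, top A: go to s0, push XA → (s0, bc, XAX#)
  read b, top X: go to s1, push ε → (s1, c, AX#)
  read c, top A: go to s0, push XA → (s0, ε, XAX#)
All input consumed in state s0 with stack XAX#.

XAX#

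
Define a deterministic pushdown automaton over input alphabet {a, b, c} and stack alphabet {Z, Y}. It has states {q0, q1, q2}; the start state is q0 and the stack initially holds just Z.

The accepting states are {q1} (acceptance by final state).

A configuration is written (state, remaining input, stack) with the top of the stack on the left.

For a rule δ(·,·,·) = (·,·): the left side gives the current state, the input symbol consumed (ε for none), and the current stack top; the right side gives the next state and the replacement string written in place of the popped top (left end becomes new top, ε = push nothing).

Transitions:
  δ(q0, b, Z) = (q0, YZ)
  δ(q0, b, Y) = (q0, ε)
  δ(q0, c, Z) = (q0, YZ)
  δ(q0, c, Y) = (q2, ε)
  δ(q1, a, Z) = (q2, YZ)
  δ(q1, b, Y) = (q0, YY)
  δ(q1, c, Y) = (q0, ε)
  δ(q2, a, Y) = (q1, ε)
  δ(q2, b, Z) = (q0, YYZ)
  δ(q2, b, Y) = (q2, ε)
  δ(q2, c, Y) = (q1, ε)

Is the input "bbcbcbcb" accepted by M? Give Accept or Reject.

Reject

(q0, bbcbcbcb, Z)
  read b, top Z: go to q0, push YZ → (q0, bcbcbcb, YZ)
  read b, top Y: go to q0, push ε → (q0, cbcbcb, Z)
  read c, top Z: go to q0, push YZ → (q0, bcbcb, YZ)
  read b, top Y: go to q0, push ε → (q0, cbcb, Z)
  read c, top Z: go to q0, push YZ → (q0, bcb, YZ)
  read b, top Y: go to q0, push ε → (q0, cb, Z)
  read c, top Z: go to q0, push YZ → (q0, b, YZ)
  read b, top Y: go to q0, push ε → (q0, ε, Z)
All input consumed; state q0 ∉ F and no further ε-move applies.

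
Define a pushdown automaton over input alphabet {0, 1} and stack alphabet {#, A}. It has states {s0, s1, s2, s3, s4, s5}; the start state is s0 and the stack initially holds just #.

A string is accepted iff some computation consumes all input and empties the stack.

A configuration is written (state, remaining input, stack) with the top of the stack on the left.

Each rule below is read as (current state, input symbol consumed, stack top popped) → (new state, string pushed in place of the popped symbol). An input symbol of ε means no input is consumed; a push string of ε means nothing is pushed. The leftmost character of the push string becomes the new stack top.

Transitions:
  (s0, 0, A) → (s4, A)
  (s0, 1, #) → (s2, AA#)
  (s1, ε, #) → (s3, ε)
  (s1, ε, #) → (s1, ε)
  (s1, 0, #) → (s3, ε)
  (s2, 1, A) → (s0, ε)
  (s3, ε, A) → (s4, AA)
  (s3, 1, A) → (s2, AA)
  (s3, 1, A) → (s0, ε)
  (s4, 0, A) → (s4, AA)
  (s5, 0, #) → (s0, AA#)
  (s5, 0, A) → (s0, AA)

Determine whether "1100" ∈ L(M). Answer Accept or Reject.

No computation consumes all input and empties the stack.

Reject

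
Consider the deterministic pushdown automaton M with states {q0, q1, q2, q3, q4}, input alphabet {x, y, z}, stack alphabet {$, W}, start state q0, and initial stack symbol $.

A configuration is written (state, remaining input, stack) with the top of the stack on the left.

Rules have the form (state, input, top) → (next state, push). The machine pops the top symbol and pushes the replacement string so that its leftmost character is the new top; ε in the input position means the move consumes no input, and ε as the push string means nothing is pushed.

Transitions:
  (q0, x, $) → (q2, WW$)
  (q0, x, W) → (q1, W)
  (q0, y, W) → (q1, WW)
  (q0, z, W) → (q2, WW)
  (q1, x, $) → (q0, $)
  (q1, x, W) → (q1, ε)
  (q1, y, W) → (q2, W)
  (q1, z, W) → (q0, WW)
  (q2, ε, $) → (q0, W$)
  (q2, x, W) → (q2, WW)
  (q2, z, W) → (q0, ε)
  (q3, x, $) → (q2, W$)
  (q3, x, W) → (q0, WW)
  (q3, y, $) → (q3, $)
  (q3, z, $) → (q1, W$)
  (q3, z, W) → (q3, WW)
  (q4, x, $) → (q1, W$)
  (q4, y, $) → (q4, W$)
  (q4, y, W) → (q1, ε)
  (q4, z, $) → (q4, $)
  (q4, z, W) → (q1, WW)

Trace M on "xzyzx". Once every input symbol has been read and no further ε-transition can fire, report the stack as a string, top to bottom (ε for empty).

(q0, xzyzx, $) ⊢ (q2, zyzx, WW$) ⊢ (q0, yzx, W$) ⊢ (q1, zx, WW$) ⊢ (q0, x, WWW$) ⊢ (q1, ε, WWW$)
All input consumed in state q1 with stack WWW$.

WWW$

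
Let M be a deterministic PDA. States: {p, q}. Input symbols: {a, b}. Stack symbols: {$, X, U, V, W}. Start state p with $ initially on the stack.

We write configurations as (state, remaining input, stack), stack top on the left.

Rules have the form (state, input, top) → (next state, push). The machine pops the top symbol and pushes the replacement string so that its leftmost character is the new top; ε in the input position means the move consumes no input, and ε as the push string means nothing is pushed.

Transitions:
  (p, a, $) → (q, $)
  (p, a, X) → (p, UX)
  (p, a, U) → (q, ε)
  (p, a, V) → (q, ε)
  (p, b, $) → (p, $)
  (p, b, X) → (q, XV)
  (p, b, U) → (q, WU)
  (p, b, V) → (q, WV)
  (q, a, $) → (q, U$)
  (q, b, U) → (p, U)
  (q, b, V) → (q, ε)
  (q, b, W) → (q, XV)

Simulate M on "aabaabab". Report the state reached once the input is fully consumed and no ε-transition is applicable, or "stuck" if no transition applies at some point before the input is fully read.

stuck

(p, aabaabab, $)
  read a, top $: go to q, push $ → (q, abaabab, $)
  read a, top $: go to q, push U$ → (q, baabab, U$)
  read b, top U: go to p, push U → (p, aabab, U$)
  read a, top U: go to q, push ε → (q, abab, $)
  read a, top $: go to q, push U$ → (q, bab, U$)
  read b, top U: go to p, push U → (p, ab, U$)
  read a, top U: go to q, push ε → (q, b, $)
No transition for (q, b, top $); M blocks with input b remaining.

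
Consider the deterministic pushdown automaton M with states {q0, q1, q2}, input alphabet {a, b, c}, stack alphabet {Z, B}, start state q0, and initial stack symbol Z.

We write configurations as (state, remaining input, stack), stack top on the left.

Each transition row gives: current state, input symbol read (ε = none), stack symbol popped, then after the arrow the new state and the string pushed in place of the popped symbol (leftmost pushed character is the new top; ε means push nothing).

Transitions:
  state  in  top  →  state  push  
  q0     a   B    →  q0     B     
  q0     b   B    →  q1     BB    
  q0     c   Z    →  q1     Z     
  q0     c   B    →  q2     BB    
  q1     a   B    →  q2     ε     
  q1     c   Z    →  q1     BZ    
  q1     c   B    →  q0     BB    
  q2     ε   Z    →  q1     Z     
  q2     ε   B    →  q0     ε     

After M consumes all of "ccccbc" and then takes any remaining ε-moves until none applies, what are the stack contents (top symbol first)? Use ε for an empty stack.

(q0, ccccbc, Z)
  read c, top Z: go to q1, push Z → (q1, cccbc, Z)
  read c, top Z: go to q1, push BZ → (q1, ccbc, BZ)
  read c, top B: go to q0, push BB → (q0, cbc, BBZ)
  read c, top B: go to q2, push BB → (q2, bc, BBBZ)
  ε-move, top B: go to q0, push ε → (q0, bc, BBZ)
  read b, top B: go to q1, push BB → (q1, c, BBBZ)
  read c, top B: go to q0, push BB → (q0, ε, BBBBZ)
All input consumed in state q0 with stack BBBBZ.

BBBBZ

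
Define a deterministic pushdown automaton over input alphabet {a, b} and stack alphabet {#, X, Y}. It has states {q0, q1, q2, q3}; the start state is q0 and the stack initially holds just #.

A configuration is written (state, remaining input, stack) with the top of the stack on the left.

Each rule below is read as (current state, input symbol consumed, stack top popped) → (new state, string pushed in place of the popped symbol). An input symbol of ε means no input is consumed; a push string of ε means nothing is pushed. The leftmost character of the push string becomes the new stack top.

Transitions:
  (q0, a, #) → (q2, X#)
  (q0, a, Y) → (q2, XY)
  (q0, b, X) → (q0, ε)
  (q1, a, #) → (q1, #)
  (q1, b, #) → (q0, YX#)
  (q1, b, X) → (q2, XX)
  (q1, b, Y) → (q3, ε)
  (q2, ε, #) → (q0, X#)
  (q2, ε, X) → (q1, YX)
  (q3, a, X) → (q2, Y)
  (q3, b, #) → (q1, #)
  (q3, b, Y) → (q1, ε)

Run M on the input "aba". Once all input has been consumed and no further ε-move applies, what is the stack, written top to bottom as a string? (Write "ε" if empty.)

Y#

(q0, aba, #)
  read a, top #: go to q2, push X# → (q2, ba, X#)
  ε-move, top X: go to q1, push YX → (q1, ba, YX#)
  read b, top Y: go to q3, push ε → (q3, a, X#)
  read a, top X: go to q2, push Y → (q2, ε, Y#)
All input consumed in state q2 with stack Y#.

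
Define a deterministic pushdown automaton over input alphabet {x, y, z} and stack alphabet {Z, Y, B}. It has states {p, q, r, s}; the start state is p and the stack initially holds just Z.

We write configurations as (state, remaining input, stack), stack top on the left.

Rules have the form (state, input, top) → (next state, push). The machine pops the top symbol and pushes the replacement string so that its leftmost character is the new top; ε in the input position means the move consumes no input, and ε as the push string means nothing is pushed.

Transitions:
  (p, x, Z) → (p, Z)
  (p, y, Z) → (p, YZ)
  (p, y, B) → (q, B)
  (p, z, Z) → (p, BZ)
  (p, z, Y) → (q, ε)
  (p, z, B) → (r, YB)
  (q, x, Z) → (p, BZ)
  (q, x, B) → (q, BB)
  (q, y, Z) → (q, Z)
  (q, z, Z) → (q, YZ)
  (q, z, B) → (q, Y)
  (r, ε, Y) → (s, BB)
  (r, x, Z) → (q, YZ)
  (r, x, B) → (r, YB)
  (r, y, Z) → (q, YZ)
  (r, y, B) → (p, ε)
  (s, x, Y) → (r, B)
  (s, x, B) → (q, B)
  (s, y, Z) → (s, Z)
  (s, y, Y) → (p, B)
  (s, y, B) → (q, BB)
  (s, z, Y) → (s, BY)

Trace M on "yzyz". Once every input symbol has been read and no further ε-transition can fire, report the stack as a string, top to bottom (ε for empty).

(p, yzyz, Z)
  read y, top Z: go to p, push YZ → (p, zyz, YZ)
  read z, top Y: go to q, push ε → (q, yz, Z)
  read y, top Z: go to q, push Z → (q, z, Z)
  read z, top Z: go to q, push YZ → (q, ε, YZ)
All input consumed in state q with stack YZ.

YZ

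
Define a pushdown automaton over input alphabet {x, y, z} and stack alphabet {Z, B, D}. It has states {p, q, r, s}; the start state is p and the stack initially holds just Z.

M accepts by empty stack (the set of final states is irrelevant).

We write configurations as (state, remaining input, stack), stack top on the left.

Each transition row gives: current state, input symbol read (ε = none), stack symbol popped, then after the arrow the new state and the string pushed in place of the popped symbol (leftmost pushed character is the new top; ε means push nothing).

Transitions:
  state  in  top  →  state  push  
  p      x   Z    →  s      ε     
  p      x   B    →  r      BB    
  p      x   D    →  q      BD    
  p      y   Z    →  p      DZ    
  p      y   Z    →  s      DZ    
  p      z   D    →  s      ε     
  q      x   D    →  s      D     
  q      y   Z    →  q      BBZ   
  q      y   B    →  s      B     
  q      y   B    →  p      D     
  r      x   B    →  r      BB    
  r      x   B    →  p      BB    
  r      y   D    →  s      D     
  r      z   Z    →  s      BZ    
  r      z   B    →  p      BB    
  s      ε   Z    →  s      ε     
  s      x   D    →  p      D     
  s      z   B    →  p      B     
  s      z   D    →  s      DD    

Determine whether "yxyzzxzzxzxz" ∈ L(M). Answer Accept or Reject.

One accepting computation: (p, yxyzzxzzxzxz, Z) ⊢ (p, xyzzxzzxzxz, DZ) ⊢ (q, yzzxzzxzxz, BDZ) ⊢ (p, zzxzzxzxz, DDZ) ⊢ (s, zxzzxzxz, DZ) ⊢ (s, xzzxzxz, DDZ) ⊢ (p, zzxzxz, DDZ) ⊢ (s, zxzxz, DZ) ⊢ (s, xzxz, DDZ) ⊢ (p, zxz, DDZ) ⊢ (s, xz, DZ) ⊢ (p, z, DZ) ⊢ (s, ε, Z) ⊢ (s, ε, ε)
All input consumed and the stack is empty.

Accept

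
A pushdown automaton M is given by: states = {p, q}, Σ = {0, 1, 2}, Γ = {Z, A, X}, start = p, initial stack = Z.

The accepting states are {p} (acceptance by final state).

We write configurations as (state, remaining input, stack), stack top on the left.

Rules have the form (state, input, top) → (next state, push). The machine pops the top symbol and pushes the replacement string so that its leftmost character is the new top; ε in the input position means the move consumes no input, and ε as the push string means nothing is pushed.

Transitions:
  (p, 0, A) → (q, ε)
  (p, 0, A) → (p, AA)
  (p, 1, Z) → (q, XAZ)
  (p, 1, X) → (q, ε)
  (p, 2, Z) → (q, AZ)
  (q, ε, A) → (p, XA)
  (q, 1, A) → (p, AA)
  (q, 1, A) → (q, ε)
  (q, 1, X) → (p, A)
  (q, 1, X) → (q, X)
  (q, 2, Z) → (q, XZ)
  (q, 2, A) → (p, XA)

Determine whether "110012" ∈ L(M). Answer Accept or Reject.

Accept

One accepting computation: (p, 110012, Z) ⊢ (q, 10012, XAZ) ⊢ (p, 0012, AAZ) ⊢ (p, 012, AAAZ) ⊢ (q, 12, AAZ) ⊢ (q, 2, AZ) ⊢ (p, ε, XAZ)
All input consumed and state p ∈ F.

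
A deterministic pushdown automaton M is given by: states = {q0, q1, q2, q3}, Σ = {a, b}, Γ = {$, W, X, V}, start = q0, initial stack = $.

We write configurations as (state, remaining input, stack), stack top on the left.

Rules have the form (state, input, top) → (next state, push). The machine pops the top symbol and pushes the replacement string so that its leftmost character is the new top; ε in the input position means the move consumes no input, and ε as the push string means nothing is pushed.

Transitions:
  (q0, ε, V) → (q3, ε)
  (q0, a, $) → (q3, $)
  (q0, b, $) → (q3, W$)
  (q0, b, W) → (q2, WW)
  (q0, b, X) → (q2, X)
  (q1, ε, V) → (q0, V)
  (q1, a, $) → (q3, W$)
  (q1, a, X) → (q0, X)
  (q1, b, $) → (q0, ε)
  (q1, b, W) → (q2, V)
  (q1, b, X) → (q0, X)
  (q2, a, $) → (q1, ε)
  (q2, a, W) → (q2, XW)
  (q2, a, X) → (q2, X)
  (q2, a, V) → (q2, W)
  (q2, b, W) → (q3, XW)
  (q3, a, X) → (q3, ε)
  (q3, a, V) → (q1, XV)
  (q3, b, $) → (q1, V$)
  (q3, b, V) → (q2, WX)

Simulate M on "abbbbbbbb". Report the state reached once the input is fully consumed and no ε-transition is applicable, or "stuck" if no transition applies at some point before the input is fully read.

q3

(q0, abbbbbbbb, $)
  read a, top $: go to q3, push $ → (q3, bbbbbbbb, $)
  read b, top $: go to q1, push V$ → (q1, bbbbbbb, V$)
  ε-move, top V: go to q0, push V → (q0, bbbbbbb, V$)
  ε-move, top V: go to q3, push ε → (q3, bbbbbbb, $)
  read b, top $: go to q1, push V$ → (q1, bbbbbb, V$)
  ε-move, top V: go to q0, push V → (q0, bbbbbb, V$)
  ε-move, top V: go to q3, push ε → (q3, bbbbbb, $)
  read b, top $: go to q1, push V$ → (q1, bbbbb, V$)
  ε-move, top V: go to q0, push V → (q0, bbbbb, V$)
  ε-move, top V: go to q3, push ε → (q3, bbbbb, $)
  read b, top $: go to q1, push V$ → (q1, bbbb, V$)
  ε-move, top V: go to q0, push V → (q0, bbbb, V$)
  ε-move, top V: go to q3, push ε → (q3, bbbb, $)
  read b, top $: go to q1, push V$ → (q1, bbb, V$)
  ε-move, top V: go to q0, push V → (q0, bbb, V$)
  ε-move, top V: go to q3, push ε → (q3, bbb, $)
  read b, top $: go to q1, push V$ → (q1, bb, V$)
  ε-move, top V: go to q0, push V → (q0, bb, V$)
  ε-move, top V: go to q3, push ε → (q3, bb, $)
  read b, top $: go to q1, push V$ → (q1, b, V$)
  ε-move, top V: go to q0, push V → (q0, b, V$)
  ε-move, top V: go to q3, push ε → (q3, b, $)
  read b, top $: go to q1, push V$ → (q1, ε, V$)
  ε-move, top V: go to q0, push V → (q0, ε, V$)
  ε-move, top V: go to q3, push ε → (q3, ε, $)
All input consumed; M is in state q3.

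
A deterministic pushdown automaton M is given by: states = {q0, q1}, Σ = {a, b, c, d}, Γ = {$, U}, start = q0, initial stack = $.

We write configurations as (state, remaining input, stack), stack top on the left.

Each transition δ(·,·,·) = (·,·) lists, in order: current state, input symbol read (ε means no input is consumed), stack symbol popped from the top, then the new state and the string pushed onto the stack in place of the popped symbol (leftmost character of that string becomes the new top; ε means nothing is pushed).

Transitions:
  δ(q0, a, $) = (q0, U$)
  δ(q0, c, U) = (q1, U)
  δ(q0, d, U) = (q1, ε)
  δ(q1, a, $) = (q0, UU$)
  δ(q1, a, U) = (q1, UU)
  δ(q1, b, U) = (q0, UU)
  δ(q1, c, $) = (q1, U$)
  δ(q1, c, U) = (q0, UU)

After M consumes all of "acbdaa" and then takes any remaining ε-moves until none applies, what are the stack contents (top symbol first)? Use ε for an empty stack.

(q0, acbdaa, $)
  read a, top $: go to q0, push U$ → (q0, cbdaa, U$)
  read c, top U: go to q1, push U → (q1, bdaa, U$)
  read b, top U: go to q0, push UU → (q0, daa, UU$)
  read d, top U: go to q1, push ε → (q1, aa, U$)
  read a, top U: go to q1, push UU → (q1, a, UU$)
  read a, top U: go to q1, push UU → (q1, ε, UUU$)
All input consumed in state q1 with stack UUU$.

UUU$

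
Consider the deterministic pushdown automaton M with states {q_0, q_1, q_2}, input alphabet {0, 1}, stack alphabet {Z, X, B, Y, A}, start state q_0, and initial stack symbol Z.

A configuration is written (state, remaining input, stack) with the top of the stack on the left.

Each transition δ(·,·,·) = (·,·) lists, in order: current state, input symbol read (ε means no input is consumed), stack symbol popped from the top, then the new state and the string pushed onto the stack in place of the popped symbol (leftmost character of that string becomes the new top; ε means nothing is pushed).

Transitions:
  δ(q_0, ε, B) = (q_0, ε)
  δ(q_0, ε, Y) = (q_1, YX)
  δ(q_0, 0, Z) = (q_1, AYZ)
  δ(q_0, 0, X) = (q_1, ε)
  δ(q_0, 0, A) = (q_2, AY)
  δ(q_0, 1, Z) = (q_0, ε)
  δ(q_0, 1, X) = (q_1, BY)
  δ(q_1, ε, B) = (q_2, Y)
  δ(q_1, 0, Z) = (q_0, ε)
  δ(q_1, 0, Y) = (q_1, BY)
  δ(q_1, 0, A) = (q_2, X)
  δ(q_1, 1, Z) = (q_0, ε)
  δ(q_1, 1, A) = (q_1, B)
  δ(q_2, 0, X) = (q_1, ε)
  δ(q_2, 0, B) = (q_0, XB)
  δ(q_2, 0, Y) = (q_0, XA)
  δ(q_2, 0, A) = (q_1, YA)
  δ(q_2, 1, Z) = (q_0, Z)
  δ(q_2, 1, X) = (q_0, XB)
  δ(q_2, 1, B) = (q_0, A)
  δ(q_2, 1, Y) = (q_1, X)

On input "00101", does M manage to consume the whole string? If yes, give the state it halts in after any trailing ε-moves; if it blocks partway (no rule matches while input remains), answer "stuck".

q_1

(q_0, 00101, Z)
  read 0, top Z: go to q_1, push AYZ → (q_1, 0101, AYZ)
  read 0, top A: go to q_2, push X → (q_2, 101, XYZ)
  read 1, top X: go to q_0, push XB → (q_0, 01, XBYZ)
  read 0, top X: go to q_1, push ε → (q_1, 1, BYZ)
  ε-move, top B: go to q_2, push Y → (q_2, 1, YYZ)
  read 1, top Y: go to q_1, push X → (q_1, ε, XYZ)
All input consumed; M is in state q_1.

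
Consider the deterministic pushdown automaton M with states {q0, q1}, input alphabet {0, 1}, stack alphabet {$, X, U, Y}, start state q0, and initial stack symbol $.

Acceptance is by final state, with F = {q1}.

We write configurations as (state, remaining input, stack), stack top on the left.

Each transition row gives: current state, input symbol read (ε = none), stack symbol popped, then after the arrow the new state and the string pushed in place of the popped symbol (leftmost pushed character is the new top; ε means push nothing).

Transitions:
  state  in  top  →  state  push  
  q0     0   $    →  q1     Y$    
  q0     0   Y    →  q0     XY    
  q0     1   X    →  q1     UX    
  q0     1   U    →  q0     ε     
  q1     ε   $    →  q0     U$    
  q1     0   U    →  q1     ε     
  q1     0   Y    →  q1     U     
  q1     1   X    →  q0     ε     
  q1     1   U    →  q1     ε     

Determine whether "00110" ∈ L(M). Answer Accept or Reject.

(q0, 00110, $) ⊢ (q1, 0110, Y$) ⊢ (q1, 110, U$) ⊢ (q1, 10, $) ⊢ (q0, 10, U$) ⊢ (q0, 0, $) ⊢ (q1, ε, Y$)
All input consumed; state q1 ∈ F.

Accept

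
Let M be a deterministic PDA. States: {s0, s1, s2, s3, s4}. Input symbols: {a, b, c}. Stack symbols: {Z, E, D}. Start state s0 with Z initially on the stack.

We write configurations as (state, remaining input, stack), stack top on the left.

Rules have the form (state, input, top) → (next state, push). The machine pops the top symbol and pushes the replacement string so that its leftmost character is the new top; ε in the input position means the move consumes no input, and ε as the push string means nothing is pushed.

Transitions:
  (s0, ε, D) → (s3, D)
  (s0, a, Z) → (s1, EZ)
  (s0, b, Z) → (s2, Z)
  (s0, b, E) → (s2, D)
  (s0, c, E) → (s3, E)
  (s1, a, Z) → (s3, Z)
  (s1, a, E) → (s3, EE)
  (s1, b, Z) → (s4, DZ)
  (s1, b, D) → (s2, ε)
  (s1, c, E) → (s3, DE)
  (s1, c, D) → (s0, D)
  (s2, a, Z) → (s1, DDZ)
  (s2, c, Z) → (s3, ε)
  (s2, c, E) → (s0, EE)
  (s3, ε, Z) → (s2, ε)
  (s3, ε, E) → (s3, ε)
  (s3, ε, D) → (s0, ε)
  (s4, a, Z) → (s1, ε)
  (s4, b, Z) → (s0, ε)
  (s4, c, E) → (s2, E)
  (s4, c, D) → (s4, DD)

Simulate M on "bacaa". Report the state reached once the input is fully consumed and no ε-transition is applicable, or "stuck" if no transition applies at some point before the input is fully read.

s2

(s0, bacaa, Z)
  read b, top Z: go to s2, push Z → (s2, acaa, Z)
  read a, top Z: go to s1, push DDZ → (s1, caa, DDZ)
  read c, top D: go to s0, push D → (s0, aa, DDZ)
  ε-move, top D: go to s3, push D → (s3, aa, DDZ)
  ε-move, top D: go to s0, push ε → (s0, aa, DZ)
  ε-move, top D: go to s3, push D → (s3, aa, DZ)
  ε-move, top D: go to s0, push ε → (s0, aa, Z)
  read a, top Z: go to s1, push EZ → (s1, a, EZ)
  read a, top E: go to s3, push EE → (s3, ε, EEZ)
  ε-move, top E: go to s3, push ε → (s3, ε, EZ)
  ε-move, top E: go to s3, push ε → (s3, ε, Z)
  ε-move, top Z: go to s2, push ε → (s2, ε, ε)
All input consumed; M is in state s2.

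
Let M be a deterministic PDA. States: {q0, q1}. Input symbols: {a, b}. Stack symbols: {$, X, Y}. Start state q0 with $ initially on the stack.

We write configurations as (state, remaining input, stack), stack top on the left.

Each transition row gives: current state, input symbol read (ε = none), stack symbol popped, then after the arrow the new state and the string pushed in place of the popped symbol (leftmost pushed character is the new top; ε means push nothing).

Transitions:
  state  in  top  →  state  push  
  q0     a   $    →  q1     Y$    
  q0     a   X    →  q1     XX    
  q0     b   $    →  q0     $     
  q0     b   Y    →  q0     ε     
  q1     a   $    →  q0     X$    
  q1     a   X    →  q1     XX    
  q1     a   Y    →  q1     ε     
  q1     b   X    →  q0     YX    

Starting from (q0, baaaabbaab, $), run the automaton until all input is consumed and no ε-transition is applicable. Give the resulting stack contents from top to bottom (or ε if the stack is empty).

(q0, baaaabbaab, $) ⊢ (q0, aaaabbaab, $) ⊢ (q1, aaabbaab, Y$) ⊢ (q1, aabbaab, $) ⊢ (q0, abbaab, X$) ⊢ (q1, bbaab, XX$) ⊢ (q0, baab, YXX$) ⊢ (q0, aab, XX$) ⊢ (q1, ab, XXX$) ⊢ (q1, b, XXXX$) ⊢ (q0, ε, YXXXX$)
All input consumed in state q0 with stack YXXXX$.

YXXXX$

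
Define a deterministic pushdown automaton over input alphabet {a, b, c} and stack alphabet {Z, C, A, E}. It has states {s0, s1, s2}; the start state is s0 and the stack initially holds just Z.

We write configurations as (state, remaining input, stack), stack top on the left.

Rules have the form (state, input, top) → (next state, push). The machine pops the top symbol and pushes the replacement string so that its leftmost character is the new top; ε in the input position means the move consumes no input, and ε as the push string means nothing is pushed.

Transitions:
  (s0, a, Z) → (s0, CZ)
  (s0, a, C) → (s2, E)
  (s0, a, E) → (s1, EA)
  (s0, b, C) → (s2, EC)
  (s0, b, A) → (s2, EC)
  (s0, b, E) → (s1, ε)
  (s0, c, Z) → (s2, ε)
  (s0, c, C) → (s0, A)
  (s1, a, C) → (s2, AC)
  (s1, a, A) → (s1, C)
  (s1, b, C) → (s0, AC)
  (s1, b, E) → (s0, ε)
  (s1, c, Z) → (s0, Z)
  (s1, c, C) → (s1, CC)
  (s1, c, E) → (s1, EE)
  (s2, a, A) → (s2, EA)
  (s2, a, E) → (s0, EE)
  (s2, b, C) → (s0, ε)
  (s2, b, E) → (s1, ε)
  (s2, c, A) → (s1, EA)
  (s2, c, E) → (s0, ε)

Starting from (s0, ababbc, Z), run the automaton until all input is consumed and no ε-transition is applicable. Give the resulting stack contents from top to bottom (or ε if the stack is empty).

AZ

(s0, ababbc, Z) ⊢ (s0, babbc, CZ) ⊢ (s2, abbc, ECZ) ⊢ (s0, bbc, EECZ) ⊢ (s1, bc, ECZ) ⊢ (s0, c, CZ) ⊢ (s0, ε, AZ)
All input consumed in state s0 with stack AZ.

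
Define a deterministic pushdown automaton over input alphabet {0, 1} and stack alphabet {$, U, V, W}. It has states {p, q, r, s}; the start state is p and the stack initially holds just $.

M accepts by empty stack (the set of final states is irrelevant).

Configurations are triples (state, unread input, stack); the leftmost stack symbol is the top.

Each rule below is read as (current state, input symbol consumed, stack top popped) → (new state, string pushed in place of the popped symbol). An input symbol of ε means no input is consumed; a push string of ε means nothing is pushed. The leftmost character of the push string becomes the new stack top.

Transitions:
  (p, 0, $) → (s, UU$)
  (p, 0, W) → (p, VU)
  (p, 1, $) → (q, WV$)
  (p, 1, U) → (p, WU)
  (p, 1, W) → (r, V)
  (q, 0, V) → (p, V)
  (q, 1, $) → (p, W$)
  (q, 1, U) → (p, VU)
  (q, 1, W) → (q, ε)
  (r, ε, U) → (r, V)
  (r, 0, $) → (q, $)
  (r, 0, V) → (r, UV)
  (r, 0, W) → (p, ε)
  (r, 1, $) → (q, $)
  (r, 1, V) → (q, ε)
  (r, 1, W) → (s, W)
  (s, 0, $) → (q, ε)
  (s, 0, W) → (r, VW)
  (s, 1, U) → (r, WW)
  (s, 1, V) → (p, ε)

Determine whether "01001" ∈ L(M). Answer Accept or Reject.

(p, 01001, $) ⊢ (s, 1001, UU$) ⊢ (r, 001, WWU$) ⊢ (p, 01, WU$) ⊢ (p, 1, VUU$)
No transition applies at (p, 1, VUU$); input not fully consumed.

Reject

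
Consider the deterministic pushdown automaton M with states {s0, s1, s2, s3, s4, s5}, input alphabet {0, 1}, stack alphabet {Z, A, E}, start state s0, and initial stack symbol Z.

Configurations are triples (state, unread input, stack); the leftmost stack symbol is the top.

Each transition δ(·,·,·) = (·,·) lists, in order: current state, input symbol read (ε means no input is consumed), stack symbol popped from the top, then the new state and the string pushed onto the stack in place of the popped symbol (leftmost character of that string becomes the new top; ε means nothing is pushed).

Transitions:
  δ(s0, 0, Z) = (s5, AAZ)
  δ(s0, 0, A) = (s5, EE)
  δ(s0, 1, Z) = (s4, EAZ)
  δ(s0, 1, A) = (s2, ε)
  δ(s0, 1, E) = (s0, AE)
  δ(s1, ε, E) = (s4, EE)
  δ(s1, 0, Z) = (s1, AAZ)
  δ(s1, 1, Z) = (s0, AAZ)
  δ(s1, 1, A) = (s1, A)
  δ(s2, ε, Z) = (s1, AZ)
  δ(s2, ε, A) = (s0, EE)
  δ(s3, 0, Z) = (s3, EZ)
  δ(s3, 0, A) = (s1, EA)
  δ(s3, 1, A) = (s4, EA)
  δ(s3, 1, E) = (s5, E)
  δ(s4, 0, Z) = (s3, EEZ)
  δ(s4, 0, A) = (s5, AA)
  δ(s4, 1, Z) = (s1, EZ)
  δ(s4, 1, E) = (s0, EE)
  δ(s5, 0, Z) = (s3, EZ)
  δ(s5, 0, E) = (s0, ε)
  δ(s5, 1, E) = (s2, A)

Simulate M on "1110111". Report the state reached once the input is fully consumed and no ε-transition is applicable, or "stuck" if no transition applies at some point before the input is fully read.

(s0, 1110111, Z) ⊢ (s4, 110111, EAZ) ⊢ (s0, 10111, EEAZ) ⊢ (s0, 0111, AEEAZ) ⊢ (s5, 111, EEEEAZ) ⊢ (s2, 11, AEEEAZ) ⊢ (s0, 11, EEEEEAZ) ⊢ (s0, 1, AEEEEEAZ) ⊢ (s2, ε, EEEEEAZ)
All input consumed; M is in state s2.

s2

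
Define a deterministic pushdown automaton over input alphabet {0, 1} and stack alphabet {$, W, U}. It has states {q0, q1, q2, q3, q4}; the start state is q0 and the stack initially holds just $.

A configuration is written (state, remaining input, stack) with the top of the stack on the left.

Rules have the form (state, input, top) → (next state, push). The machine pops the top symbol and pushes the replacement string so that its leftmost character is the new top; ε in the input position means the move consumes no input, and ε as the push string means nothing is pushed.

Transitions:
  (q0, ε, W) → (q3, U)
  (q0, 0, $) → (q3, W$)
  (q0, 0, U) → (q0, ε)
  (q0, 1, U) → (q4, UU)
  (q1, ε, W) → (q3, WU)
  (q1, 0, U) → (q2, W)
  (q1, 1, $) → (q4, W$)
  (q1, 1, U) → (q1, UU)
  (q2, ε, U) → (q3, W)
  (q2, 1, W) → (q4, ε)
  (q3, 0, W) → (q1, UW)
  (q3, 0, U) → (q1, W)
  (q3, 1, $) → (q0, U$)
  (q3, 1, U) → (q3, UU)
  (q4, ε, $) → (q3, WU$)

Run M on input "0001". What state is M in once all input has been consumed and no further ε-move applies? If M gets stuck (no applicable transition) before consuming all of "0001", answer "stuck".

(q0, 0001, $)
  read 0, top $: go to q3, push W$ → (q3, 001, W$)
  read 0, top W: go to q1, push UW → (q1, 01, UW$)
  read 0, top U: go to q2, push W → (q2, 1, WW$)
  read 1, top W: go to q4, push ε → (q4, ε, W$)
All input consumed; M is in state q4.

q4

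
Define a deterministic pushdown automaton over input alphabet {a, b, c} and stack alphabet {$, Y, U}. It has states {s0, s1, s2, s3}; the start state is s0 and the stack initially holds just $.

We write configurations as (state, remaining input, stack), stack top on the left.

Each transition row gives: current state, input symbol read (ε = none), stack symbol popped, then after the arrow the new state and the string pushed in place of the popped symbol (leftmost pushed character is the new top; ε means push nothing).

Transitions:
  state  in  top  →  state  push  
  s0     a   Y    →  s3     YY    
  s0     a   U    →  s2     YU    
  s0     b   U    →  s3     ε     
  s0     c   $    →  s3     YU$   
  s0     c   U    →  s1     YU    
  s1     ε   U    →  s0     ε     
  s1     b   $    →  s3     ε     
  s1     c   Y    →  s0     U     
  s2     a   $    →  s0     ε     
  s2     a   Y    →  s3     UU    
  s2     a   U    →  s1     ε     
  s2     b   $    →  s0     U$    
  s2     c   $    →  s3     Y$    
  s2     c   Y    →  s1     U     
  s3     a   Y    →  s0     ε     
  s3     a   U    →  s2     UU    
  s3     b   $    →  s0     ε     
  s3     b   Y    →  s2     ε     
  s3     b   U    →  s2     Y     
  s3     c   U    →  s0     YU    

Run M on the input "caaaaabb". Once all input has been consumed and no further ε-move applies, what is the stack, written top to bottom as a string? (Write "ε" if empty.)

(s0, caaaaabb, $)
  read c, top $: go to s3, push YU$ → (s3, aaaaabb, YU$)
  read a, top Y: go to s0, push ε → (s0, aaaabb, U$)
  read a, top U: go to s2, push YU → (s2, aaabb, YU$)
  read a, top Y: go to s3, push UU → (s3, aabb, UUU$)
  read a, top U: go to s2, push UU → (s2, abb, UUUU$)
  read a, top U: go to s1, push ε → (s1, bb, UUU$)
  ε-move, top U: go to s0, push ε → (s0, bb, UU$)
  read b, top U: go to s3, push ε → (s3, b, U$)
  read b, top U: go to s2, push Y → (s2, ε, Y$)
All input consumed in state s2 with stack Y$.

Y$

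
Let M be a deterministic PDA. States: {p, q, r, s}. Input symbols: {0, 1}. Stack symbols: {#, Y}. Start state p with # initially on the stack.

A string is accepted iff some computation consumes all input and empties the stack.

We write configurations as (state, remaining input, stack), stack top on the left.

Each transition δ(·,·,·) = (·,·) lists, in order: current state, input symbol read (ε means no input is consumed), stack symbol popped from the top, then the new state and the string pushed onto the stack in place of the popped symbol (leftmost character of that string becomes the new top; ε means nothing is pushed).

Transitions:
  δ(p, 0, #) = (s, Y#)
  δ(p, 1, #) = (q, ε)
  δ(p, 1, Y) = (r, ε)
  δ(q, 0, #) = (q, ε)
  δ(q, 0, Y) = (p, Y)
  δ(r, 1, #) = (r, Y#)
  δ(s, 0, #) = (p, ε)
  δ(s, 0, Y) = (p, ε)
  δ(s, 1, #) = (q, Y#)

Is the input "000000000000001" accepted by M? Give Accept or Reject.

Accept

(p, 000000000000001, #)
  read 0, top #: go to s, push Y# → (s, 00000000000001, Y#)
  read 0, top Y: go to p, push ε → (p, 0000000000001, #)
  read 0, top #: go to s, push Y# → (s, 000000000001, Y#)
  read 0, top Y: go to p, push ε → (p, 00000000001, #)
  read 0, top #: go to s, push Y# → (s, 0000000001, Y#)
  read 0, top Y: go to p, push ε → (p, 000000001, #)
  read 0, top #: go to s, push Y# → (s, 00000001, Y#)
  read 0, top Y: go to p, push ε → (p, 0000001, #)
  read 0, top #: go to s, push Y# → (s, 000001, Y#)
  read 0, top Y: go to p, push ε → (p, 00001, #)
  read 0, top #: go to s, push Y# → (s, 0001, Y#)
  read 0, top Y: go to p, push ε → (p, 001, #)
  read 0, top #: go to s, push Y# → (s, 01, Y#)
  read 0, top Y: go to p, push ε → (p, 1, #)
  read 1, top #: go to q, push ε → (q, ε, ε)
All input consumed and the stack is empty.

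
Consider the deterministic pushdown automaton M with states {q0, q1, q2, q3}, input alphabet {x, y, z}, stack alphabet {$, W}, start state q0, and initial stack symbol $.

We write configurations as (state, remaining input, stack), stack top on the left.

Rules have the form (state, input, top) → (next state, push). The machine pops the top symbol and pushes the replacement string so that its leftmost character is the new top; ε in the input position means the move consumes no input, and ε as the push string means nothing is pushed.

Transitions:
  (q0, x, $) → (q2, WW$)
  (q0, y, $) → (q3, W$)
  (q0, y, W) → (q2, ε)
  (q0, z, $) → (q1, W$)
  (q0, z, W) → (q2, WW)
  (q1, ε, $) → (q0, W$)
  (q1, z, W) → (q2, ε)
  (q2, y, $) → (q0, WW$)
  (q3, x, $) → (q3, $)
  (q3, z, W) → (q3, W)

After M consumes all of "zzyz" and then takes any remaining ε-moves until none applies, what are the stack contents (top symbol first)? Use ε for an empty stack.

WWW$

(q0, zzyz, $)
  read z, top $: go to q1, push W$ → (q1, zyz, W$)
  read z, top W: go to q2, push ε → (q2, yz, $)
  read y, top $: go to q0, push WW$ → (q0, z, WW$)
  read z, top W: go to q2, push WW → (q2, ε, WWW$)
All input consumed in state q2 with stack WWW$.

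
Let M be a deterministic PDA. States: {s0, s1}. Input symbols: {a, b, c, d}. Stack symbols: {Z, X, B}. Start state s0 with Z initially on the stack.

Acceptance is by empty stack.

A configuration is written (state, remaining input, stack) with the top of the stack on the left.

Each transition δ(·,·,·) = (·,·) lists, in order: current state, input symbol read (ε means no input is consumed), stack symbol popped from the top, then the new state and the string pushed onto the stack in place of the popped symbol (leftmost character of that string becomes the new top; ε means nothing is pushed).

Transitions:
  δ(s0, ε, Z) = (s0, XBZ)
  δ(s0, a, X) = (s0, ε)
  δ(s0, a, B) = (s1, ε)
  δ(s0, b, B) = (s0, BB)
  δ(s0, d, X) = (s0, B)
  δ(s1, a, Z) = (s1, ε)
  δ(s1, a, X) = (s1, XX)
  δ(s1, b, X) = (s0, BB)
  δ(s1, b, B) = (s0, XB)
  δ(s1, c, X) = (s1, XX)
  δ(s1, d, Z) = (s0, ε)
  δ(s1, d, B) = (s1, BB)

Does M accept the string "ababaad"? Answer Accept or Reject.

Accept

(s0, ababaad, Z) ⊢ (s0, ababaad, XBZ) ⊢ (s0, babaad, BZ) ⊢ (s0, abaad, BBZ) ⊢ (s1, baad, BZ) ⊢ (s0, aad, XBZ) ⊢ (s0, ad, BZ) ⊢ (s1, d, Z) ⊢ (s0, ε, ε)
All input consumed and the stack is empty.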